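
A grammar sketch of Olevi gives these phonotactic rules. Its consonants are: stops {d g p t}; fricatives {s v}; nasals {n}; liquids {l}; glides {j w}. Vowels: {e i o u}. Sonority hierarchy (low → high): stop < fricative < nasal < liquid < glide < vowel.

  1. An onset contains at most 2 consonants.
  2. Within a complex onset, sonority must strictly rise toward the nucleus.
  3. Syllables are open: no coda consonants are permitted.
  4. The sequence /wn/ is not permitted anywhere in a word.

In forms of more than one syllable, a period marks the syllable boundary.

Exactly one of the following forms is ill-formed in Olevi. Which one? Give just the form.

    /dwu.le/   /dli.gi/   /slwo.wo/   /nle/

/slwo.wo/

/dwu.le/ — σ1 onset /dw/ (1→5 rises), coda /∅/ ok; σ2 onset /l/, coda /∅/ ok → well-formed
/dli.gi/ — σ1 onset /dl/ (1→4 rises), coda /∅/ ok; σ2 onset /g/, coda /∅/ ok → well-formed
/slwo.wo/ — violates constraint 1: syllable 1 onset /slw/ has 3 consonants (> 2) → ill-formed
/nle/ — σ1 onset /nl/ (3→4 rises), coda /∅/ ok → well-formed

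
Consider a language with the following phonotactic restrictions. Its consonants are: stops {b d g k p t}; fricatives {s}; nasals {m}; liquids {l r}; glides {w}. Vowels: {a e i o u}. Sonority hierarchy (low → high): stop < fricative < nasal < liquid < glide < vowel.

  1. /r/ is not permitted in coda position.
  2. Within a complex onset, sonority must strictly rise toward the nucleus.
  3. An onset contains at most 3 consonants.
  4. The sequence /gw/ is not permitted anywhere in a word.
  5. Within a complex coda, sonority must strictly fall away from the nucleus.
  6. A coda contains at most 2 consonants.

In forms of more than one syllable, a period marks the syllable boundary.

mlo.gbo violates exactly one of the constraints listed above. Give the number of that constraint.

mlo.gbo: syllable 2 onset /gb/: /g/ (stop, 1) → /b/ (stop, 1) does not rise.
This is a violation of constraint 2: "Within a complex onset, sonority must strictly rise toward the nucleus."
The remaining constraints (1, 3, 4, 5, 6) are satisfied.

2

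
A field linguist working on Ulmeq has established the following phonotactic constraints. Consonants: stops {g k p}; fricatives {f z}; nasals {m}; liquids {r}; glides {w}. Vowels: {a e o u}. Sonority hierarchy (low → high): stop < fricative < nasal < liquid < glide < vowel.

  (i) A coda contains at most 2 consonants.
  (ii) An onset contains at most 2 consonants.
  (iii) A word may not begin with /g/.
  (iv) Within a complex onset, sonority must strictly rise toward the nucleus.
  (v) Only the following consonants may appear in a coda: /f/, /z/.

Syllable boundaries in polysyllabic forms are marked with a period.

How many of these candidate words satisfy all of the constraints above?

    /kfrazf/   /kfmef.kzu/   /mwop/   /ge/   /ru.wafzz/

/kfrazf/ — violates constraint (ii): syllable 1 onset /kfr/ has 3 consonants (> 2) → illicit
/kfmef.kzu/ — violates constraint (ii): syllable 1 onset /kfm/ has 3 consonants (> 2) → illicit
/mwop/ — violates constraint (v): syllable 1 coda contains /p/, which is not a licensed coda consonant → illicit
/ge/ — violates constraint (iii): word begins with /g/ → illicit
/ru.wafzz/ — violates constraint (i): syllable 2 coda /fzz/ has 3 consonants (> 2) → illicit
No form is licit → 0.

0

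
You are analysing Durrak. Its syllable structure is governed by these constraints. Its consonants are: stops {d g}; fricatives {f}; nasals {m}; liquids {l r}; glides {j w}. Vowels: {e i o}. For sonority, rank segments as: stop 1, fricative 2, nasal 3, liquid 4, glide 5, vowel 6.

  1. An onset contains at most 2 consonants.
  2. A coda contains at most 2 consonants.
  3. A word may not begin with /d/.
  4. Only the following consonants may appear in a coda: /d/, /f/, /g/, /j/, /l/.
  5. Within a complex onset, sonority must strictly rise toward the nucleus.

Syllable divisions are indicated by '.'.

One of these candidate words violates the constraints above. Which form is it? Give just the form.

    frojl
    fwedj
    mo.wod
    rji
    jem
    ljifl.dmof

frojl — σ1 onset /fr/ (2→4 rises), coda /jl/ (2C) ok → permitted
fwedj — σ1 onset /fw/ (2→5 rises), coda /dj/ (2C) ok → permitted
mo.wod — σ1 onset /m/, coda /∅/ ok; σ2 onset /w/, coda /d/ ok → permitted
rji — σ1 onset /rj/ (4→5 rises), coda /∅/ ok → permitted
jem — violates constraint 4: syllable 1 coda contains /m/, which is not a licensed coda consonant → not permitted
ljifl.dmof — σ1 onset /lj/ (4→5 rises), coda /fl/ (2C) ok; σ2 onset /dm/ (1→3 rises), coda /f/ ok → permitted

jem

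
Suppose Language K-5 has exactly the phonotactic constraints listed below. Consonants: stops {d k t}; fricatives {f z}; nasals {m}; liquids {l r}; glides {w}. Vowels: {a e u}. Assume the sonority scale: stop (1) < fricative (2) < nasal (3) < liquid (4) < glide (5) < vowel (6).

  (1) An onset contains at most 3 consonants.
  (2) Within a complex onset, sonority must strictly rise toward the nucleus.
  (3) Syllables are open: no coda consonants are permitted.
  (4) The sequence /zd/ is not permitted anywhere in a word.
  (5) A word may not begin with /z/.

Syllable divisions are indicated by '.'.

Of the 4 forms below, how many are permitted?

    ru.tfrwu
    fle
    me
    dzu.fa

ru.tfrwu — violates constraint 1: syllable 2 onset /tfrw/ has 4 consonants (> 3) → not permitted
fle — σ1 onset /fl/ (2→4 rises), coda /∅/ ok → permitted
me — σ1 onset /m/, coda /∅/ ok → permitted
dzu.fa — σ1 onset /dz/ (1→2 rises), coda /∅/ ok; σ2 onset /f/, coda /∅/ ok → permitted
Permitted: fle, me, dzu.fa → 3.

3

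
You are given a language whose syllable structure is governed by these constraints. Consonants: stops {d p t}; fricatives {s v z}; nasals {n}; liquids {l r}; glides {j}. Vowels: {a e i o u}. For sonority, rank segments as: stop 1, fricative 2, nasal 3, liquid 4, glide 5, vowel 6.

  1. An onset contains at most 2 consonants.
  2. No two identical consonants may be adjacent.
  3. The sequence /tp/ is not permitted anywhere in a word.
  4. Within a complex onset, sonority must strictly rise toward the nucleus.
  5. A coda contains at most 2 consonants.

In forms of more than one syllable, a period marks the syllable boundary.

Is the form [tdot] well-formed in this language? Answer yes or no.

[tdot] — violates constraint 4: syllable 1 onset /td/: /t/ (stop, 1) → /d/ (stop, 1) does not rise → ill-formed

no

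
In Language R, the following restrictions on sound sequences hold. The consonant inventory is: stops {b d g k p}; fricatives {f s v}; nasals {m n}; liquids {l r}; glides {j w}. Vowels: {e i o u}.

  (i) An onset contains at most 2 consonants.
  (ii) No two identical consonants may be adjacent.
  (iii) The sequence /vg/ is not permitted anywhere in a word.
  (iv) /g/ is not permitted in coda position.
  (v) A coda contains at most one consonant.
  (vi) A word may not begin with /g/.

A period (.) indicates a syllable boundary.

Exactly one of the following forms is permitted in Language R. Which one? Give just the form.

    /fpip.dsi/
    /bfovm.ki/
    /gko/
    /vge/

/fpip.dsi/

/fpip.dsi/ — σ1 onset /fp/ (2C), coda /p/ ok; σ2 onset /ds/ (2C), coda /∅/ ok → permitted
/bfovm.ki/ — violates constraint (v): syllable 1 coda /vm/ has 2 consonants (> 1) → not permitted
/gko/ — violates constraint (vi): word begins with /g/ → not permitted
/vge/ — violates constraint (iii): contains banned sequence /vg/ → not permitted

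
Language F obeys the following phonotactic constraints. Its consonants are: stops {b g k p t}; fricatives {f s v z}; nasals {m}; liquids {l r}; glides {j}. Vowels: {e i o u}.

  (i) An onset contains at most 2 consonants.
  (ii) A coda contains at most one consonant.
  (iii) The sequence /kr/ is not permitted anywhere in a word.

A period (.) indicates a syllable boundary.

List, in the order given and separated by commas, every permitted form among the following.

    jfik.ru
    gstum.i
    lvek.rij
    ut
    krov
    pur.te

ut, pur.te

jfik.ru — violates constraint (iii): contains banned sequence /kr/ → not permitted
gstum.i — violates constraint (i): syllable 1 onset /gst/ has 3 consonants (> 2) → not permitted
lvek.rij — violates constraint (iii): contains banned sequence /kr/ → not permitted
ut — σ1 onset /∅/, coda /t/ ok → permitted
krov — violates constraint (iii): contains banned sequence /kr/ → not permitted
pur.te — σ1 onset /p/, coda /r/ ok; σ2 onset /t/, coda /∅/ ok → permitted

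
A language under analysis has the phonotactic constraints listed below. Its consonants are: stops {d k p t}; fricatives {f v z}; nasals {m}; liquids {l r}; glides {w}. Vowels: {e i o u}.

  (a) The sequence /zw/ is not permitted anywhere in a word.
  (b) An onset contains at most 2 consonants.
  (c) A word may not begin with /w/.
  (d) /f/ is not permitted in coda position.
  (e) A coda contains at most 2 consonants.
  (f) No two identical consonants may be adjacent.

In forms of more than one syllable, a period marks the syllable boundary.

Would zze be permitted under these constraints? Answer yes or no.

zze — violates constraint (f): adjacent identical consonants /zz/ → not permitted

no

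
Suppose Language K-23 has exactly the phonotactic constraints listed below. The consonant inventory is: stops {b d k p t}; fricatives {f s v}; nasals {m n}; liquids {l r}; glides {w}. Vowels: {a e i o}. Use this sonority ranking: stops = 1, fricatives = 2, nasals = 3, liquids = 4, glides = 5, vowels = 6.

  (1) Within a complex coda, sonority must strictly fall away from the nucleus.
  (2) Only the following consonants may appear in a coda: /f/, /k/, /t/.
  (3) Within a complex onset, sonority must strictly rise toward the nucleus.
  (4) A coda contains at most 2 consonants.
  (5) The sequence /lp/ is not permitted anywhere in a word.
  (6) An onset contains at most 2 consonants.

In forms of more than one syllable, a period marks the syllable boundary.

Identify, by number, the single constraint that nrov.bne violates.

2

nrov.bne: syllable 1 coda contains /v/, which is not a licensed coda consonant.
This is a violation of constraint 2: "Only the following consonants may appear in a coda: /f/, /k/, /t/."
The remaining constraints (1, 3, 4, 5, 6) are satisfied.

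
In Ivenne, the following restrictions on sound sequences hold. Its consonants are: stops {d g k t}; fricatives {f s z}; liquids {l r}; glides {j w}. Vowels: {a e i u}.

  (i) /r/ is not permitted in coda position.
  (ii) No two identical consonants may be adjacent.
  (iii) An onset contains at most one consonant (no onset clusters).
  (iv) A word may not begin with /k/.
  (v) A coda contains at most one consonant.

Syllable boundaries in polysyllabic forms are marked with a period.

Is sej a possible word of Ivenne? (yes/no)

sej — σ1 onset /s/, coda /j/ ok → permitted

yes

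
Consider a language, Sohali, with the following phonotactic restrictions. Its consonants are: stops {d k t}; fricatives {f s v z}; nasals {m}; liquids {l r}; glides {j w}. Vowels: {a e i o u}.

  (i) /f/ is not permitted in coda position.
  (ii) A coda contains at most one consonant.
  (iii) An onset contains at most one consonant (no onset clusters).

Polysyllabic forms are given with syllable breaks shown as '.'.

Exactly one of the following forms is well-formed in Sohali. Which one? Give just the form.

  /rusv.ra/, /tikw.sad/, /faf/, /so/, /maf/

/rusv.ra/ — violates constraint (ii): syllable 1 coda /sv/ has 2 consonants (> 1) → ill-formed
/tikw.sad/ — violates constraint (ii): syllable 1 coda /kw/ has 2 consonants (> 1) → ill-formed
/faf/ — violates constraint (i): syllable 1 coda contains /f/ → ill-formed
/so/ — σ1 onset /s/, coda /∅/ ok → well-formed
/maf/ — violates constraint (i): syllable 1 coda contains /f/ → ill-formed

/so/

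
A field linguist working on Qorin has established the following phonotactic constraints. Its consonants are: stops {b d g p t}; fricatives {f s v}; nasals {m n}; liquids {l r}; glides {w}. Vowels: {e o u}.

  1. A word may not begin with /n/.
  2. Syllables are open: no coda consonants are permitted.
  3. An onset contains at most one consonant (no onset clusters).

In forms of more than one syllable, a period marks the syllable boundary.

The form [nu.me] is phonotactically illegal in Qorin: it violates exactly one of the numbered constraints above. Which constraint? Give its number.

[nu.me]: word begins with /n/.
This is a violation of constraint 1: "A word may not begin with /n/."
The remaining constraints (2, 3) are satisfied.

1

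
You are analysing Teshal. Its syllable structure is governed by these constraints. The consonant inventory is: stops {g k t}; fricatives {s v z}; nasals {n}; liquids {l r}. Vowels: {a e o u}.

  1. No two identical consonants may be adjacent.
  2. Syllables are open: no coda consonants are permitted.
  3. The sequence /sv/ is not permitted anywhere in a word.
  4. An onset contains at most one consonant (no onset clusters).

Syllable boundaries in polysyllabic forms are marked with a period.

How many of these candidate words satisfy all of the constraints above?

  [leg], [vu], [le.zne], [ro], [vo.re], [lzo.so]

[leg] — violates constraint 2: syllable 1 coda /g/ has 1 consonant (> 0) → ill-formed
[vu] — σ1 onset /v/, coda /∅/ ok → well-formed
[le.zne] — violates constraint 4: syllable 2 onset /zn/ has 2 consonants (> 1) → ill-formed
[ro] — σ1 onset /r/, coda /∅/ ok → well-formed
[vo.re] — σ1 onset /v/, coda /∅/ ok; σ2 onset /r/, coda /∅/ ok → well-formed
[lzo.so] — violates constraint 4: syllable 1 onset /lz/ has 2 consonants (> 1) → ill-formed
Well-formed: [vu], [ro], [vo.re] → 3.

3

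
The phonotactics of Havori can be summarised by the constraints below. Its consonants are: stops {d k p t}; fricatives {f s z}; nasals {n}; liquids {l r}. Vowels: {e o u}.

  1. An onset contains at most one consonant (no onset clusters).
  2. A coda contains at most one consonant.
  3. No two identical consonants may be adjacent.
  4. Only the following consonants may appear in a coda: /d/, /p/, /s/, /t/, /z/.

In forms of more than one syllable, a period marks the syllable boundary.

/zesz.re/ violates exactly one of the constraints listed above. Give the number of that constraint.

2

/zesz.re/: syllable 1 coda /sz/ has 2 consonants (> 1).
This is a violation of constraint 2: "A coda contains at most one consonant."
The remaining constraints (1, 3, 4) are satisfied.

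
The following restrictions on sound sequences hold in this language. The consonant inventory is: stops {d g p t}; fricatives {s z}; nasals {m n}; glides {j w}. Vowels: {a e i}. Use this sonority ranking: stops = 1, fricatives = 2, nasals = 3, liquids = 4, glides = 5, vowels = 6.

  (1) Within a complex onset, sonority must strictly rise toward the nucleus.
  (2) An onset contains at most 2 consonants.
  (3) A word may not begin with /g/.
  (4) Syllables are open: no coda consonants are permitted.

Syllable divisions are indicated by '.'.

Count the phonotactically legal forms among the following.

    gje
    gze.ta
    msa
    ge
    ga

0

gje — violates constraint 3: word begins with /g/ → phonotactically illegal
gze.ta — violates constraint 3: word begins with /g/ → phonotactically illegal
msa — violates constraint 1: syllable 1 onset /ms/: /m/ (nasal, 3) → /s/ (fricative, 2) does not rise → phonotactically illegal
ge — violates constraint 3: word begins with /g/ → phonotactically illegal
ga — violates constraint 3: word begins with /g/ → phonotactically illegal
No form is phonotactically legal → 0.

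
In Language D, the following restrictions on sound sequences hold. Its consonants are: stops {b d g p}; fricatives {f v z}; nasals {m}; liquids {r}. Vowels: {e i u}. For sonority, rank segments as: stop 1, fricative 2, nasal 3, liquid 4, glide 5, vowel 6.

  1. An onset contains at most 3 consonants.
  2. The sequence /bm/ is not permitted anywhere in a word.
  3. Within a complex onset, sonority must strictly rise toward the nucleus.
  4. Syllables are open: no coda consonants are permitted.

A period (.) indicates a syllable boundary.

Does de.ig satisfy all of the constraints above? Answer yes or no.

de.ig — violates constraint 4: syllable 2 coda /g/ has 1 consonant (> 0) → not permitted

no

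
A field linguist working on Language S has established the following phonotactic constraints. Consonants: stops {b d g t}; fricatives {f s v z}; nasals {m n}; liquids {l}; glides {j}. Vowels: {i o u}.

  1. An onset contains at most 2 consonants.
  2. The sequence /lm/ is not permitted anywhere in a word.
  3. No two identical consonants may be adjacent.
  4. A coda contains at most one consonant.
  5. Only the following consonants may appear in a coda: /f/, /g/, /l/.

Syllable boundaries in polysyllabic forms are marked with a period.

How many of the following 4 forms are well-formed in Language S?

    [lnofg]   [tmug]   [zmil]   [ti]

[lnofg] — violates constraint 4: syllable 1 coda /fg/ has 2 consonants (> 1) → ill-formed
[tmug] — σ1 onset /tm/ (2C), coda /g/ ok → well-formed
[zmil] — σ1 onset /zm/ (2C), coda /l/ ok → well-formed
[ti] — σ1 onset /t/, coda /∅/ ok → well-formed
Well-formed: [tmug], [zmil], [ti] → 3.

3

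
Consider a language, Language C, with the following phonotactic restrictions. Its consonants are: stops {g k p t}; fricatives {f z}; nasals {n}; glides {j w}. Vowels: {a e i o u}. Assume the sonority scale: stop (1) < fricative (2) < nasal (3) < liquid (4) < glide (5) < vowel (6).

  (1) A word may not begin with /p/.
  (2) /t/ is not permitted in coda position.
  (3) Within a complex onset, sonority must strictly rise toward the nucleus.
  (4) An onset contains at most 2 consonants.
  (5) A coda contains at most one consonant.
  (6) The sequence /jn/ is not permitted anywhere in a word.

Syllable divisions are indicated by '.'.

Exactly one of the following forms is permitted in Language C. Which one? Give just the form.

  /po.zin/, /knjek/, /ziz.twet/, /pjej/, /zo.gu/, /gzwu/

/po.zin/ — violates constraint 1: word begins with /p/ → not permitted
/knjek/ — violates constraint 4: syllable 1 onset /knj/ has 3 consonants (> 2) → not permitted
/ziz.twet/ — violates constraint 2: syllable 2 coda contains /t/ → not permitted
/pjej/ — violates constraint 1: word begins with /p/ → not permitted
/zo.gu/ — σ1 onset /z/, coda /∅/ ok; σ2 onset /g/, coda /∅/ ok → permitted
/gzwu/ — violates constraint 4: syllable 1 onset /gzw/ has 3 consonants (> 2) → not permitted

/zo.gu/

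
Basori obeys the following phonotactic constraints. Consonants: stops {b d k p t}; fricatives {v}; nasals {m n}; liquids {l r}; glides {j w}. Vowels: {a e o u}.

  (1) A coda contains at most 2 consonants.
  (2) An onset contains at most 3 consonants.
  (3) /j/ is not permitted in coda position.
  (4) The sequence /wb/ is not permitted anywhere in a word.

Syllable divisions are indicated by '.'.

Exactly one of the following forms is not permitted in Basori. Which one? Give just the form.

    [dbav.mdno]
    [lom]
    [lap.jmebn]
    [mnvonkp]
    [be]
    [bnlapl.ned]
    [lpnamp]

[mnvonkp]

[dbav.mdno] — σ1 onset /db/ (2C), coda /v/ ok; σ2 onset /mdn/ (3C), coda /∅/ ok → permitted
[lom] — σ1 onset /l/, coda /m/ ok → permitted
[lap.jmebn] — σ1 onset /l/, coda /p/ ok; σ2 onset /jm/ (2C), coda /bn/ (2C) ok → permitted
[mnvonkp] — violates constraint 1: syllable 1 coda /nkp/ has 3 consonants (> 2) → not permitted
[be] — σ1 onset /b/, coda /∅/ ok → permitted
[bnlapl.ned] — σ1 onset /bnl/ (3C), coda /pl/ (2C) ok; σ2 onset /n/, coda /d/ ok → permitted
[lpnamp] — σ1 onset /lpn/ (3C), coda /mp/ (2C) ok → permitted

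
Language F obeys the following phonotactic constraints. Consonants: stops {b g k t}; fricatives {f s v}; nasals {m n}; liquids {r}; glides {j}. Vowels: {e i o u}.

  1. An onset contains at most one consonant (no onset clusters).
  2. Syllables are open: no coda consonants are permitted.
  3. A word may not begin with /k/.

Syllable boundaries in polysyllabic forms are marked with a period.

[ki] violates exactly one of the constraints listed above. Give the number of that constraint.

[ki]: word begins with /k/.
This is a violation of constraint 3: "A word may not begin with /k/."
The remaining constraints (1, 2) are satisfied.

3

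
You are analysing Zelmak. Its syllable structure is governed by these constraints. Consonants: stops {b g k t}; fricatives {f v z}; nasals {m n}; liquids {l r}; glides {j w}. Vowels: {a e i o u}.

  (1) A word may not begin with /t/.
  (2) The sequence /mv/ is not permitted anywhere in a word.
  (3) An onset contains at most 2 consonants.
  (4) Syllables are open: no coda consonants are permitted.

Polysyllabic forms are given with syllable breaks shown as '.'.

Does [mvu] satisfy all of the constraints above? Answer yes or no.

[mvu] — violates constraint 2: contains banned sequence /mv/ → illicit

no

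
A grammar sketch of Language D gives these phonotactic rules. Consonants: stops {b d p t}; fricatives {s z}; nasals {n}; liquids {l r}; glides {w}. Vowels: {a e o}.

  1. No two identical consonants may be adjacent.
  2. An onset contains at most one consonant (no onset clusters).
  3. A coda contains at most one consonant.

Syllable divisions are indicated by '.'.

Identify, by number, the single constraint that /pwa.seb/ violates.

/pwa.seb/: syllable 1 onset /pw/ has 2 consonants (> 1).
This is a violation of constraint 2: "An onset contains at most one consonant (no onset clusters)."
The remaining constraints (1, 3) are satisfied.

2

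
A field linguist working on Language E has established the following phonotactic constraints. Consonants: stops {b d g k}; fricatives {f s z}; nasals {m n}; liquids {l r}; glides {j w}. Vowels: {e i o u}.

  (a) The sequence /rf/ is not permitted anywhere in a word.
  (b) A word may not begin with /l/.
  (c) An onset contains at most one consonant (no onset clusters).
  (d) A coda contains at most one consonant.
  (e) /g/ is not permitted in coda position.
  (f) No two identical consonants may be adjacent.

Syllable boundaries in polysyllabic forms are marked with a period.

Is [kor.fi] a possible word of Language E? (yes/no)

no

[kor.fi] — violates constraint (a): contains banned sequence /rf/ → ill-formed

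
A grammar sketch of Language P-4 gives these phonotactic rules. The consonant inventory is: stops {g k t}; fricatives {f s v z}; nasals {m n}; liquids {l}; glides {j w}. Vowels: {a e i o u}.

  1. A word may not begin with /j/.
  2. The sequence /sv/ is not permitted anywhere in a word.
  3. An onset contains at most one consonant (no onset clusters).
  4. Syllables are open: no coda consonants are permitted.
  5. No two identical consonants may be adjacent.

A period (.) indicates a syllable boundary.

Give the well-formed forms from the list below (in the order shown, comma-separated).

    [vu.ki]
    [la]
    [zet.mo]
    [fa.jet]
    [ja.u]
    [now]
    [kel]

[vu.ki], [la]

[vu.ki] — σ1 onset /v/, coda /∅/ ok; σ2 onset /k/, coda /∅/ ok → well-formed
[la] — σ1 onset /l/, coda /∅/ ok → well-formed
[zet.mo] — violates constraint 4: syllable 1 coda /t/ has 1 consonant (> 0) → ill-formed
[fa.jet] — violates constraint 4: syllable 2 coda /t/ has 1 consonant (> 0) → ill-formed
[ja.u] — violates constraint 1: word begins with /j/ → ill-formed
[now] — violates constraint 4: syllable 1 coda /w/ has 1 consonant (> 0) → ill-formed
[kel] — violates constraint 4: syllable 1 coda /l/ has 1 consonant (> 0) → ill-formed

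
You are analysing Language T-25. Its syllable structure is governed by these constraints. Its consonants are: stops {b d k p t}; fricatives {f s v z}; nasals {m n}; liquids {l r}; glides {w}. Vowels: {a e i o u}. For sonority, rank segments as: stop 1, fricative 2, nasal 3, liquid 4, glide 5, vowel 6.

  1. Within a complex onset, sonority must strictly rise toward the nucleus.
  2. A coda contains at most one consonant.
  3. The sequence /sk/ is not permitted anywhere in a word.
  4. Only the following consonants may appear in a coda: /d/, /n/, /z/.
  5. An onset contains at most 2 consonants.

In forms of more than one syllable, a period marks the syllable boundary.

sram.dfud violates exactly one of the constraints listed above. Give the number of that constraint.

sram.dfud: syllable 1 coda contains /m/, which is not a licensed coda consonant.
This is a violation of constraint 4: "Only the following consonants may appear in a coda: /d/, /n/, /z/."
The remaining constraints (1, 2, 3, 5) are satisfied.

4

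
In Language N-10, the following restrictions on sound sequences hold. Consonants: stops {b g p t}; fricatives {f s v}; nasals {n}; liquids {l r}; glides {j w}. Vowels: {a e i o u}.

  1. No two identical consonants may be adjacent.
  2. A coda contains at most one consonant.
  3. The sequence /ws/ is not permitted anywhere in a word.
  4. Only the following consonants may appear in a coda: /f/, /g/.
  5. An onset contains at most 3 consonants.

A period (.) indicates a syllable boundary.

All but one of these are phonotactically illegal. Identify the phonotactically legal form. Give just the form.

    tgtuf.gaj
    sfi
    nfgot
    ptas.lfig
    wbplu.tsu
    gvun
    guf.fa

sfi

tgtuf.gaj — violates constraint 4: syllable 2 coda contains /j/, which is not a licensed coda consonant → phonotactically illegal
sfi — σ1 onset /sf/ (2C), coda /∅/ ok → phonotactically legal
nfgot — violates constraint 4: syllable 1 coda contains /t/, which is not a licensed coda consonant → phonotactically illegal
ptas.lfig — violates constraint 4: syllable 1 coda contains /s/, which is not a licensed coda consonant → phonotactically illegal
wbplu.tsu — violates constraint 5: syllable 1 onset /wbpl/ has 4 consonants (> 3) → phonotactically illegal
gvun — violates constraint 4: syllable 1 coda contains /n/, which is not a licensed coda consonant → phonotactically illegal
guf.fa — violates constraint 1: adjacent identical consonants /ff/ → phonotactically illegal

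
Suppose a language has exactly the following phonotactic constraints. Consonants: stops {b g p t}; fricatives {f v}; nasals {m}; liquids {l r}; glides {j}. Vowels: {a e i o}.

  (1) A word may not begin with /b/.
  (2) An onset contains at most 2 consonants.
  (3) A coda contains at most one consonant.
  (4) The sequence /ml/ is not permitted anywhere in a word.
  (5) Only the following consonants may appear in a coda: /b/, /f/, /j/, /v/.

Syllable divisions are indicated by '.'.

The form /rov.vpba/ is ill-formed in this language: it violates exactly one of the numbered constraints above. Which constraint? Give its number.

/rov.vpba/: syllable 2 onset /vpb/ has 3 consonants (> 2).
This is a violation of constraint 2: "An onset contains at most 2 consonants."
The remaining constraints (1, 3, 4, 5) are satisfied.

2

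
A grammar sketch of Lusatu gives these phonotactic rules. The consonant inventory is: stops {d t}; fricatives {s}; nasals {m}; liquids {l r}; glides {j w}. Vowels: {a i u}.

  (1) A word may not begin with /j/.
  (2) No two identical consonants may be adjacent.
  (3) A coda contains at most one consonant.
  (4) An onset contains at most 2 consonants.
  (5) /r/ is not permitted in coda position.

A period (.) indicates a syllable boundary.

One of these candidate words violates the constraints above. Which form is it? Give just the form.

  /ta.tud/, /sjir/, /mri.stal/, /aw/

/ta.tud/ — σ1 onset /t/, coda /∅/ ok; σ2 onset /t/, coda /d/ ok → permitted
/sjir/ — violates constraint 5: syllable 1 coda contains /r/ → not permitted
/mri.stal/ — σ1 onset /mr/ (2C), coda /∅/ ok; σ2 onset /st/ (2C), coda /l/ ok → permitted
/aw/ — σ1 onset /∅/, coda /w/ ok → permitted

/sjir/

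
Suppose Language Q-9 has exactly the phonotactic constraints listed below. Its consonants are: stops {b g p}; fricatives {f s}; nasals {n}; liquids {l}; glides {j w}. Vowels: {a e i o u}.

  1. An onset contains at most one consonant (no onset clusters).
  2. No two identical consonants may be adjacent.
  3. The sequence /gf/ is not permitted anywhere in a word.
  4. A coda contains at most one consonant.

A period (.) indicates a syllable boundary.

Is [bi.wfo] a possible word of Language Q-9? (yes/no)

no

[bi.wfo] — violates constraint 1: syllable 2 onset /wf/ has 2 consonants (> 1) → not permitted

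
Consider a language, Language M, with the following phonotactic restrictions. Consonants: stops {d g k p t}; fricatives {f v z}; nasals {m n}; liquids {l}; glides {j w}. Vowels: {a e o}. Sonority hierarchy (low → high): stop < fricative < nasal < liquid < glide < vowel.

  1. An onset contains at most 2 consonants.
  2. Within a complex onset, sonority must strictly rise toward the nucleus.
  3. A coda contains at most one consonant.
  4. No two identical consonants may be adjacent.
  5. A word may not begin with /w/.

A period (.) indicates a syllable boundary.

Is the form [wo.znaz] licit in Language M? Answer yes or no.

no

[wo.znaz] — violates constraint 5: word begins with /w/ → illicit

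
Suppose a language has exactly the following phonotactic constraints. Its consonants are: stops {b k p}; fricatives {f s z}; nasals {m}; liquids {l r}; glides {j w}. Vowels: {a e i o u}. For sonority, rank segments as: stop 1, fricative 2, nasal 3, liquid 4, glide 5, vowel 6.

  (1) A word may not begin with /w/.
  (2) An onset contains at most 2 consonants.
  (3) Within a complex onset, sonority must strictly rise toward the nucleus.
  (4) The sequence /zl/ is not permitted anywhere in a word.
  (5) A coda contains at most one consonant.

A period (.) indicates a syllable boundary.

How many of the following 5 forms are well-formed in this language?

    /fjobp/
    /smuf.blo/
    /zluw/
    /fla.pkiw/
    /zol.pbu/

/fjobp/ — violates constraint 5: syllable 1 coda /bp/ has 2 consonants (> 1) → ill-formed
/smuf.blo/ — σ1 onset /sm/ (2→3 rises), coda /f/ ok; σ2 onset /bl/ (1→4 rises), coda /∅/ ok → well-formed
/zluw/ — violates constraint 4: contains banned sequence /zl/ → ill-formed
/fla.pkiw/ — violates constraint 3: syllable 2 onset /pk/: /p/ (stop, 1) → /k/ (stop, 1) does not rise → ill-formed
/zol.pbu/ — violates constraint 3: syllable 2 onset /pb/: /p/ (stop, 1) → /b/ (stop, 1) does not rise → ill-formed
Well-formed: /smuf.blo/ → 1.

1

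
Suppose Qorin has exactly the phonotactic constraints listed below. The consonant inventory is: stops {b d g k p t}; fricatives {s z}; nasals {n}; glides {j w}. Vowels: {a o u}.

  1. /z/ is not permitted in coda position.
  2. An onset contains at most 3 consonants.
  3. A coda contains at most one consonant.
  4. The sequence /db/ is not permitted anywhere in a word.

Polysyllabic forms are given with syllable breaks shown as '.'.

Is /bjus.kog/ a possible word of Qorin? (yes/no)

/bjus.kog/ — σ1 onset /bj/ (2C), coda /s/ ok; σ2 onset /k/, coda /g/ ok → well-formed

yes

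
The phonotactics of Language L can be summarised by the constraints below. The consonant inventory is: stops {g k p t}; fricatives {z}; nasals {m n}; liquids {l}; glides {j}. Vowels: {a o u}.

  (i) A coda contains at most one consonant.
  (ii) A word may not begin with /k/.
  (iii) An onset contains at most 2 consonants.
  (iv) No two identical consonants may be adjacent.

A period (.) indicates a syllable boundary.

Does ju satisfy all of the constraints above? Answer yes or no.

yes

ju — σ1 onset /j/, coda /∅/ ok → phonotactically legal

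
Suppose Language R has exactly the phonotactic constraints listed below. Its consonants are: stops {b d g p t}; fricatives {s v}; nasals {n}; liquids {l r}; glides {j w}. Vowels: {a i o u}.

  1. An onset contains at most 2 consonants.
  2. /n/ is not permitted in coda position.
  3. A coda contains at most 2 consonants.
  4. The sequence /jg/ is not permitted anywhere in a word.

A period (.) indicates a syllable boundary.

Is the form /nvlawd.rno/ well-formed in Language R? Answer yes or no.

no

/nvlawd.rno/ — violates constraint 1: syllable 1 onset /nvl/ has 3 consonants (> 2) → ill-formed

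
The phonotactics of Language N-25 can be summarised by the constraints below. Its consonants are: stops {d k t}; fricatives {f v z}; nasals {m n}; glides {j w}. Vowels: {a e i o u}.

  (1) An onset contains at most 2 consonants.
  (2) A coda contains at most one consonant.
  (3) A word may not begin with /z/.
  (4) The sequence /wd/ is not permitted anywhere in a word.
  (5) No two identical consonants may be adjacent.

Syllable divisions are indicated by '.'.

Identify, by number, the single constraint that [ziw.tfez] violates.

[ziw.tfez]: word begins with /z/.
This is a violation of constraint 3: "A word may not begin with /z/."
The remaining constraints (1, 2, 4, 5) are satisfied.

3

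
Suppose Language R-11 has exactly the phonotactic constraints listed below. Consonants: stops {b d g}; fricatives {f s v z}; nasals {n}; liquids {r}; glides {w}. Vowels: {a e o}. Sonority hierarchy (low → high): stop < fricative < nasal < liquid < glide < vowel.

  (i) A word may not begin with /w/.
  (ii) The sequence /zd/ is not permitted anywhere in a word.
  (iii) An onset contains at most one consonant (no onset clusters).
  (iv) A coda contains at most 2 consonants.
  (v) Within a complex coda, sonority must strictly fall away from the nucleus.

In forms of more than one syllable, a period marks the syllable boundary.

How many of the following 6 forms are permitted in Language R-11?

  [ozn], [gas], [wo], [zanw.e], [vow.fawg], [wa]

2

[ozn] — violates constraint (v): syllable 1 coda /zn/: /z/ (fricative, 2) → /n/ (nasal, 3) does not fall → not permitted
[gas] — σ1 onset /g/, coda /s/ ok → permitted
[wo] — violates constraint (i): word begins with /w/ → not permitted
[zanw.e] — violates constraint (v): syllable 1 coda /nw/: /n/ (nasal, 3) → /w/ (glide, 5) does not fall → not permitted
[vow.fawg] — σ1 onset /v/, coda /w/ ok; σ2 onset /f/, coda /wg/ (5→1 falls) ok → permitted
[wa] — violates constraint (i): word begins with /w/ → not permitted
Permitted: [gas], [vow.fawg] → 2.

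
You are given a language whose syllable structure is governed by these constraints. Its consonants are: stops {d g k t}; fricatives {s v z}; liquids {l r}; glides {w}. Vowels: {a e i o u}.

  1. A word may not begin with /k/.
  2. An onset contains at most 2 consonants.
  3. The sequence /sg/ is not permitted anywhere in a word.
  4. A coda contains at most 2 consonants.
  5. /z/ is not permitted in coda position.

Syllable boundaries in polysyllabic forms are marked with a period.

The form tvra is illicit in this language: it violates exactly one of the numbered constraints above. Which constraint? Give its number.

tvra: syllable 1 onset /tvr/ has 3 consonants (> 2).
This is a violation of constraint 2: "An onset contains at most 2 consonants."
The remaining constraints (1, 3, 4, 5) are satisfied.

2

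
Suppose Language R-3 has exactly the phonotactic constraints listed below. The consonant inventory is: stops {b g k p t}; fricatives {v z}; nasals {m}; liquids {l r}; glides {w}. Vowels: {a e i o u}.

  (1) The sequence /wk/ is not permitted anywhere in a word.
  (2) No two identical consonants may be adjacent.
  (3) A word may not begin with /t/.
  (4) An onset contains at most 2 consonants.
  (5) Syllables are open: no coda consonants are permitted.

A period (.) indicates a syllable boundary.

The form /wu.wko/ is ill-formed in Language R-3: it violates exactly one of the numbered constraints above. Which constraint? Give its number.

/wu.wko/: contains banned sequence /wk/.
This is a violation of constraint 1: "The sequence /wk/ is not permitted anywhere in a word."
The remaining constraints (2, 3, 4, 5) are satisfied.

1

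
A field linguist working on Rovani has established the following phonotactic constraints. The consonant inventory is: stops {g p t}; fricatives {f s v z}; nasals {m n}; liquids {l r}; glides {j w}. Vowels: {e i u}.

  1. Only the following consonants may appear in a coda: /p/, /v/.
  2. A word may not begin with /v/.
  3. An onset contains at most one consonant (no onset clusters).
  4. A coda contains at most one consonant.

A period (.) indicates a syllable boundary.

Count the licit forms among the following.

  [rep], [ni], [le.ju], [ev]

4

[rep] — σ1 onset /r/, coda /p/ ok → licit
[ni] — σ1 onset /n/, coda /∅/ ok → licit
[le.ju] — σ1 onset /l/, coda /∅/ ok; σ2 onset /j/, coda /∅/ ok → licit
[ev] — σ1 onset /∅/, coda /v/ ok → licit
Licit: [rep], [ni], [le.ju], [ev] → 4.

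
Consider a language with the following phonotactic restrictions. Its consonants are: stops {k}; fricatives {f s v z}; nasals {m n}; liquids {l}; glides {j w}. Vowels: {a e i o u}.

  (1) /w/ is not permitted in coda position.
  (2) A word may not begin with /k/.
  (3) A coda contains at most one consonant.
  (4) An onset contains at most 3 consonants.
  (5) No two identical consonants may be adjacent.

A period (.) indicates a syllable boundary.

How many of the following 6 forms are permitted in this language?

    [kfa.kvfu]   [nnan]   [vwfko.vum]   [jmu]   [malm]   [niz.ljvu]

2

[kfa.kvfu] — violates constraint 2: word begins with /k/ → not permitted
[nnan] — violates constraint 5: adjacent identical consonants /nn/ → not permitted
[vwfko.vum] — violates constraint 4: syllable 1 onset /vwfk/ has 4 consonants (> 3) → not permitted
[jmu] — σ1 onset /jm/ (2C), coda /∅/ ok → permitted
[malm] — violates constraint 3: syllable 1 coda /lm/ has 2 consonants (> 1) → not permitted
[niz.ljvu] — σ1 onset /n/, coda /z/ ok; σ2 onset /ljv/ (3C), coda /∅/ ok → permitted
Permitted: [jmu], [niz.ljvu] → 2.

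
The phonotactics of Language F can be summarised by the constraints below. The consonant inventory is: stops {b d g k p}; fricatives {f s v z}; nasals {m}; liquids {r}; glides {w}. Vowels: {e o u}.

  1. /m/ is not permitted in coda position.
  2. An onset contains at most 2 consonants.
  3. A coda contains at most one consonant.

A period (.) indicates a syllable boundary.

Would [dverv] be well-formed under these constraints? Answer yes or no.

[dverv] — violates constraint 3: syllable 1 coda /rv/ has 2 consonants (> 1) → ill-formed

no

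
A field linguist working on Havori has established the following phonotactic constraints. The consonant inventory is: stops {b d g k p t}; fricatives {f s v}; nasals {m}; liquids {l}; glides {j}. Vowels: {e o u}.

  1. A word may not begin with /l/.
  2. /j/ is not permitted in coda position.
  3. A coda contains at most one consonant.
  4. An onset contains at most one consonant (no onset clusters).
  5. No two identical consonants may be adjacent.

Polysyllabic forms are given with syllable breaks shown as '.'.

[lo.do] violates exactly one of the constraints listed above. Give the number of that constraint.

[lo.do]: word begins with /l/.
This is a violation of constraint 1: "A word may not begin with /l/."
The remaining constraints (2, 3, 4, 5) are satisfied.

1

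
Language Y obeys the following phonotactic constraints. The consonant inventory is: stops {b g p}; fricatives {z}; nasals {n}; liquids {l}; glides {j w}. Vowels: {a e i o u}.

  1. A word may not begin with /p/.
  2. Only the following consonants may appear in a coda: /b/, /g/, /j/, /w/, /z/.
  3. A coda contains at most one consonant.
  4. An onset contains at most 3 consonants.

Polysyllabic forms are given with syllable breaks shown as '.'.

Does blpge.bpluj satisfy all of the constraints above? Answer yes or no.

no

blpge.bpluj — violates constraint 4: syllable 1 onset /blpg/ has 4 consonants (> 3) → not permitted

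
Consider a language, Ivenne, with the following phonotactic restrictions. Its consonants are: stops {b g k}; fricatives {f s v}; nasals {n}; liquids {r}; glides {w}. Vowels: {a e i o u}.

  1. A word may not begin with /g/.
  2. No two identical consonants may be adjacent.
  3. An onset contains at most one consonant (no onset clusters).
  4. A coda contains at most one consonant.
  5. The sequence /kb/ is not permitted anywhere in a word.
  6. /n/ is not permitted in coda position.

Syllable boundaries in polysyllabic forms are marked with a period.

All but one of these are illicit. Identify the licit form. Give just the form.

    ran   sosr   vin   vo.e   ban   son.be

vo.e

ran — violates constraint 6: syllable 1 coda contains /n/ → illicit
sosr — violates constraint 4: syllable 1 coda /sr/ has 2 consonants (> 1) → illicit
vin — violates constraint 6: syllable 1 coda contains /n/ → illicit
vo.e — σ1 onset /v/, coda /∅/ ok; σ2 onset /∅/, coda /∅/ ok → licit
ban — violates constraint 6: syllable 1 coda contains /n/ → illicit
son.be — violates constraint 6: syllable 1 coda contains /n/ → illicit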